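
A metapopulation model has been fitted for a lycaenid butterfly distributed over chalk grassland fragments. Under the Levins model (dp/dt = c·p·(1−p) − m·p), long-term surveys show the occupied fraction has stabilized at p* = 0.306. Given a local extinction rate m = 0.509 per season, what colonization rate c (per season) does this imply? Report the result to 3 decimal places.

At equilibrium c(1−p*) = m, so c = m/(1−p*).
c = 0.509/(1 − 0.306) = 0.509/0.6940 = 0.7334.

0.733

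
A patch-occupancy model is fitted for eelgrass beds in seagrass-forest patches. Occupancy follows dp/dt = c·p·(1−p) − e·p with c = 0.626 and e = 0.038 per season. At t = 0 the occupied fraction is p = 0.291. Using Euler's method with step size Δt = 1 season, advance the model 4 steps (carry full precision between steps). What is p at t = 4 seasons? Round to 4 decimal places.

0.7899

Update rule: p ← p + [c·p·(1−p) − e·p]·Δt with Δt = 1.
step 1: Δp = +0.11810, p = 0.40910
step 2: Δp = +0.13578, p = 0.54488
step 3: Δp = +0.13453, p = 0.67941
step 4: Δp = +0.11053, p = 0.78994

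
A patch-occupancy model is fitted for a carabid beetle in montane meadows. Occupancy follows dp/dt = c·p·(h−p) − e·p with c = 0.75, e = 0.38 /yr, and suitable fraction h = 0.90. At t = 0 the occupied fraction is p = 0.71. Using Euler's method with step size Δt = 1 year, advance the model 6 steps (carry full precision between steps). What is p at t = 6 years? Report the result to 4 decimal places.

Update rule: p ← p + [c·p·(h−p) − e·p]·Δt with Δt = 1.
step 1: Δp = -0.16862, p = 0.54137
step 2: Δp = -0.06011, p = 0.48127
step 3: Δp = -0.03174, p = 0.44953
step 4: Δp = -0.01895, p = 0.43058
step 5: Δp = -0.01203, p = 0.41855
step 6: Δp = -0.00792, p = 0.41064

0.4106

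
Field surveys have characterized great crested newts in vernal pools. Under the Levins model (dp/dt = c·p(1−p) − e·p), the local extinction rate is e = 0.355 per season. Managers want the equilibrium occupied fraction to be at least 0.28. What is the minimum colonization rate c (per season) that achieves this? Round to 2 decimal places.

0.49

p* = 1 − e/c ≥ 0.28 requires e/c ≤ 0.7200, i.e. c ≥ e/0.7200.
c_min = 0.355/0.7200 = 0.4931.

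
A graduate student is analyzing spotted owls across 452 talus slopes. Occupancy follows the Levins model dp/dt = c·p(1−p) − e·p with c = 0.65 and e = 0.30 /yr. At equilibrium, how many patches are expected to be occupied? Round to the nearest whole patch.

p* = 1 − e/c = 1 − 0.30/0.65 = 0.5385.
Expected occupied patches = N × p* = 452 × 0.5385 = 243.38 ≈ 243.

243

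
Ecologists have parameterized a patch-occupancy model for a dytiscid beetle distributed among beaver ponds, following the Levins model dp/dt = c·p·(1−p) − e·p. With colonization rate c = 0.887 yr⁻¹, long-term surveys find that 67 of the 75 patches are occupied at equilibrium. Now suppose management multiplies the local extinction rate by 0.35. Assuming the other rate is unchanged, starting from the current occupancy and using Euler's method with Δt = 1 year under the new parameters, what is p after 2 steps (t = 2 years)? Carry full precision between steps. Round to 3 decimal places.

Observed p* = 67/75 = 0.89333.
Balance c(1−p*) = e gives e = 0.887×(1 − 0.89333) = 0.09461.
Starting from p₀ = 0.89333; update p ← p + (dp/dt)·Δt with the new parameters.
p: 0.89333 → 0.94827  (Δp = +0.05494)
p: 0.94827 → 0.96038  (Δp = +0.01211)

0.960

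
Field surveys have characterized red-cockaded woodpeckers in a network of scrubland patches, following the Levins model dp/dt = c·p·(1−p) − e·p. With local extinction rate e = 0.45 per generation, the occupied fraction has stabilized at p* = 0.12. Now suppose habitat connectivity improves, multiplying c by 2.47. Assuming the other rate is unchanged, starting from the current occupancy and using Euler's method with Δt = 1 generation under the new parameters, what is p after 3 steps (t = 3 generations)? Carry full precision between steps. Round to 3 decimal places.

Balance c(1−p*) = e gives c = e/(1 − 0.12000) = 0.45/0.88000 = 0.51136.
Starting from p₀ = 0.12000; update p ← p + (dp/dt)·Δt with the new parameters.
t = 1: p = 0.12000 + (+0.07938) = 0.19938
t = 2: p = 0.19938 + (+0.11190) = 0.31128
t = 3: p = 0.31128 + (+0.13071) = 0.44199

0.442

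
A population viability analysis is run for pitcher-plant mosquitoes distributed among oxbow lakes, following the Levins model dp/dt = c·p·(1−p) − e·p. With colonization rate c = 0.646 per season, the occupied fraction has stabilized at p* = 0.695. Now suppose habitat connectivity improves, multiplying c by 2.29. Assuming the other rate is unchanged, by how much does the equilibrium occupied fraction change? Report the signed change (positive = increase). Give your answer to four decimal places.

Balance c(1−p*) = e gives e = 0.646×(1 − 0.69500) = 0.19703.
New p* = 1 − e/c = 1 − 0.19703/1.47934 = 0.86681.
Δp* = 0.86681 − 0.69500 = +0.17181.

0.1718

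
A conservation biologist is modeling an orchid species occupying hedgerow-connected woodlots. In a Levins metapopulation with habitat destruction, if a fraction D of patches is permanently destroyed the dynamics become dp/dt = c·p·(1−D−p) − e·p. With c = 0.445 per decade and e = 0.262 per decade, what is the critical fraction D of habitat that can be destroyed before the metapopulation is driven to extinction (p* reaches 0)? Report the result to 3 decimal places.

The nontrivial equilibrium is p* = (1−D) − e/c; extinction occurs when this hits zero.
So D_crit = 1 − e/c = 1 − 0.262/0.445 = 1 − 0.5888 = 0.4112.
Note this equals the original equilibrium occupancy — the Levins extinction-debt result.

0.411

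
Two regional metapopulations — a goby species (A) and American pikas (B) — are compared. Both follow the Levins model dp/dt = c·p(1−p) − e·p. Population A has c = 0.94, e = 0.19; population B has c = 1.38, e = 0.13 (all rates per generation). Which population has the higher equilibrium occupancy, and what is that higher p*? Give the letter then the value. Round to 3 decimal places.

B, 0.906

A: p*_A = 1 − 0.19/0.94 = 0.7979.
B: p*_B = 1 − 0.13/1.38 = 0.9058.
B is higher at 0.9058.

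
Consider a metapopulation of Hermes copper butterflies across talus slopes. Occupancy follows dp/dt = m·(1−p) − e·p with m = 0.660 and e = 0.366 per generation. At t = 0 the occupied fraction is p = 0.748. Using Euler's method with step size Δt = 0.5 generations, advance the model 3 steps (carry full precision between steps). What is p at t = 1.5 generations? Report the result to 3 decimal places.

0.655

Update rule: p ← p + [m·(1−p) − e·p]·Δt with Δt = 0.5.
  1  |  dp/dt·Δt = -0.053724  |  p_1 = 0.694276
  2  |  dp/dt·Δt = -0.026164  |  p_2 = 0.668112
  3  |  dp/dt·Δt = -0.012742  |  p_3 = 0.655371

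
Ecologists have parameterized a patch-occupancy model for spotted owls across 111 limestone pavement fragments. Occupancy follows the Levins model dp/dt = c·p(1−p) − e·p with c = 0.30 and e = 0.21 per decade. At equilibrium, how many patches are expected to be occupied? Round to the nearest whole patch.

p* = 1 − e/c = 1 − 0.21/0.30 = 0.3000.
Expected occupied patches = N × p* = 111 × 0.3000 = 33.30 ≈ 33.

33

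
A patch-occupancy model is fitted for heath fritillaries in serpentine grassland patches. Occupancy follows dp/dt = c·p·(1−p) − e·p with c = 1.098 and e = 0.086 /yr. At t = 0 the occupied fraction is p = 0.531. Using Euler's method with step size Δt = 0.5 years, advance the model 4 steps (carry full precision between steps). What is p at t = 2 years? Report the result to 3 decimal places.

0.863

Update rule: p ← p + [c·p·(1−p) − e·p]·Δt with Δt = 0.5.
t = 0.5: p = 0.53100 + (+0.11389) = 0.64489
t = 1: p = 0.64489 + (+0.09799) = 0.74288
t = 1.5: p = 0.74288 + (+0.07292) = 0.81580
t = 2: p = 0.81580 + (+0.04742) = 0.86322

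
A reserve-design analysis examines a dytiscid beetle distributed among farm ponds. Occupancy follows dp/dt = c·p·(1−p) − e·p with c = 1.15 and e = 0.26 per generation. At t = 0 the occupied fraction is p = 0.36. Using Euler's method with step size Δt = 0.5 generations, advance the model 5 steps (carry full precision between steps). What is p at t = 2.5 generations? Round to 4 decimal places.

Update rule: p ← p + [c·p·(1−p) − e·p]·Δt with Δt = 0.5.
  1  |  dp/dt·Δt = +0.085680  |  p_1 = 0.445680
  2  |  dp/dt·Δt = +0.084115  |  p_2 = 0.529795
  3  |  dp/dt·Δt = +0.074366  |  p_3 = 0.604161
  4  |  dp/dt·Δt = +0.058971  |  p_4 = 0.663132
  5  |  dp/dt·Δt = +0.042241  |  p_5 = 0.705373

0.7054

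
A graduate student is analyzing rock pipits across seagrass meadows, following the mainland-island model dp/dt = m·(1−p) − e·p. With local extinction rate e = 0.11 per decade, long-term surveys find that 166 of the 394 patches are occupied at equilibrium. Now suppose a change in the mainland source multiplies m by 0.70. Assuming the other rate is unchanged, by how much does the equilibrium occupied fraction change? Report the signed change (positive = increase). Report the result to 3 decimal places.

-0.084

Observed p* = 166/394 = 0.42132.
Balance m(1−p*) = e·p* gives m = e·p*/(1−p*) = 0.11×0.42132/0.57868 = 0.08009.
New p* = m/(m+e) = 0.05606/(0.05606+0.11000) = 0.33759.
Δp* = 0.33759 − 0.42132 = -0.08373.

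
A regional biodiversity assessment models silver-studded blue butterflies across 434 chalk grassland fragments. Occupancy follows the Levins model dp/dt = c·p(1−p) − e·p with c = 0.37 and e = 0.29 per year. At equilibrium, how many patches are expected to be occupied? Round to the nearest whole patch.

p* = 1 − e/c = 1 − 0.29/0.37 = 0.2162.
Expected occupied patches = N × p* = 434 × 0.2162 = 93.84 ≈ 94.

94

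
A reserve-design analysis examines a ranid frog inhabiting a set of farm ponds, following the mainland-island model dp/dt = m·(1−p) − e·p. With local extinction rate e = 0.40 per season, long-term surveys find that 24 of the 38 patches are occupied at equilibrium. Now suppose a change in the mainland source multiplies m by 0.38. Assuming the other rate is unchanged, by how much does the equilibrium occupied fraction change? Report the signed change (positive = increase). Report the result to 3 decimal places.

-0.237

Observed p* = 24/38 = 0.63158.
Balance m(1−p*) = e·p* gives m = e·p*/(1−p*) = 0.40×0.63158/0.36842 = 0.68572.
New p* = m/(m+e) = 0.26057/(0.26057+0.40000) = 0.39446.
Δp* = 0.39446 − 0.63158 = -0.23712.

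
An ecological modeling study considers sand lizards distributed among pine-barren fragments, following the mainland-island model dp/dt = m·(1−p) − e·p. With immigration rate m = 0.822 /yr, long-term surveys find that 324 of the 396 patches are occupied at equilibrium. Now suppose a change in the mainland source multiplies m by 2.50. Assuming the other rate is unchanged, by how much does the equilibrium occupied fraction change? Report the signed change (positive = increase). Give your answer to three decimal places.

0.100

Observed p* = 324/396 = 0.81818.
Balance m(1−p*) = e·p* gives e = m(1−p*)/p* = 0.822×0.18182/0.81818 = 0.18267.
New p* = m/(m+e) = 2.05500/(2.05500+0.18267) = 0.91837.
Δp* = 0.91837 − 0.81818 = +0.10019.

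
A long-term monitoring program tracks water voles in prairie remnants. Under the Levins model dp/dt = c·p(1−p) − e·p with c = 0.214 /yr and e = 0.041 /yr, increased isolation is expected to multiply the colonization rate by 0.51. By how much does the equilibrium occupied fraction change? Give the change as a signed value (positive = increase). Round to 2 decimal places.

Before: p* = 1 − 0.041/0.214 = 0.8084.
After the change, c = 0.10914, e = 0.041, so p* = 1 − 0.041/0.10914 = 0.6243.
Δp* = 0.6243 − 0.8084 = -0.1841.

-0.18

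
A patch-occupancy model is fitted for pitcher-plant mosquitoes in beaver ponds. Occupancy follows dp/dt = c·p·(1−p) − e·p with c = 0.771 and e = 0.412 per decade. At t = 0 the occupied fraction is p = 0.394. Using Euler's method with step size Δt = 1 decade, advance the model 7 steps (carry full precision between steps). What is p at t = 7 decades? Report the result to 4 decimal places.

Update rule: p ← p + [c·p·(1−p) − e·p]·Δt with Δt = 1.
  1  |  dp/dt·Δt = +0.021759  |  p_1 = 0.415759
  2  |  dp/dt·Δt = +0.015986  |  p_2 = 0.431745
  3  |  dp/dt·Δt = +0.011279  |  p_3 = 0.443024
  4  |  dp/dt·Δt = +0.007721  |  p_4 = 0.450745
  5  |  dp/dt·Δt = +0.005172  |  p_5 = 0.455918
  6  |  dp/dt·Δt = +0.003414  |  p_6 = 0.459331
  7  |  dp/dt·Δt = +0.002230  |  p_7 = 0.461562

0.4616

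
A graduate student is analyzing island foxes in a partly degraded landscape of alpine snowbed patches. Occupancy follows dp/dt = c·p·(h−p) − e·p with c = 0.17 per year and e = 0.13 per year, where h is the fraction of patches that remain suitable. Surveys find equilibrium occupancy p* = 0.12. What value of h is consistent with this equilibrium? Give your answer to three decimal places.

0.885

At equilibrium c(h−p*) = e, so h = p* + e/c.
h = 0.12 + 0.13/0.17 = 0.12 + 0.7647 = 0.8847.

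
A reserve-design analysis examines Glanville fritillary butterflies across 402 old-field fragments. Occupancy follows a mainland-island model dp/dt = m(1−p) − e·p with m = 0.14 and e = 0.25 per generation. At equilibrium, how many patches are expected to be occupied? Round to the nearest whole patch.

144

p* = m/(m+e) = 0.14/0.3900 = 0.3590.
Expected occupied patches = N × p* = 402 × 0.3590 = 144.31 ≈ 144.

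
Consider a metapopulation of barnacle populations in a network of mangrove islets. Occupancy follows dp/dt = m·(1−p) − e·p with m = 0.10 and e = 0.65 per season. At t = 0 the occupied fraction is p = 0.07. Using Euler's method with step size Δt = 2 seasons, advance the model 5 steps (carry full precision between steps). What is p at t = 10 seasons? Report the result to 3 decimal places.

Update rule: p ← p + [m·(1−p) − e·p]·Δt with Δt = 2.
step 1: Δp = +0.09500, p = 0.16500
step 2: Δp = -0.04750, p = 0.11750
step 3: Δp = +0.02375, p = 0.14125
step 4: Δp = -0.01187, p = 0.12938
step 5: Δp = +0.00594, p = 0.13531

0.135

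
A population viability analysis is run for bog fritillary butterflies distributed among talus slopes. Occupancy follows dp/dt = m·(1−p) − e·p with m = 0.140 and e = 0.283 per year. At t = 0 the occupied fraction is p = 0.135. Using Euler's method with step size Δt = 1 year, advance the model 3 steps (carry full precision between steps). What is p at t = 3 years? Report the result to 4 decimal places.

Update rule: p ← p + [m·(1−p) − e·p]·Δt with Δt = 1.
  1  |  dp/dt·Δt = +0.082895  |  p_1 = 0.217895
  2  |  dp/dt·Δt = +0.047830  |  p_2 = 0.265725
  3  |  dp/dt·Δt = +0.027598  |  p_3 = 0.293324

0.2933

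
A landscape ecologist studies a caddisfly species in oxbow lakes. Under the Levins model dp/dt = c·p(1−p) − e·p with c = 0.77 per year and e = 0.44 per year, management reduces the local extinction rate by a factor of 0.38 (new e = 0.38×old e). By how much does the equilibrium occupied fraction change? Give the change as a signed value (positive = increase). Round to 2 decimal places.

Before: p* = 1 − 0.44/0.77 = 0.4286.
After the change, c = 0.77, e = 0.1672, so p* = 1 − 0.1672/0.77 = 0.7829.
Δp* = 0.7829 − 0.4286 = +0.3543.

0.35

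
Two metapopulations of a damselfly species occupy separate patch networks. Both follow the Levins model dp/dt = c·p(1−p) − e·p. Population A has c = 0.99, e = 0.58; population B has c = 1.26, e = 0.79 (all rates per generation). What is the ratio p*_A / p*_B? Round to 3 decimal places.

A: p*_A = 1 − 0.58/0.99 = 0.4141.
B: p*_B = 1 − 0.79/1.26 = 0.3730.
p*_A / p*_B = 0.4141/0.3730 = 1.1103.

1.110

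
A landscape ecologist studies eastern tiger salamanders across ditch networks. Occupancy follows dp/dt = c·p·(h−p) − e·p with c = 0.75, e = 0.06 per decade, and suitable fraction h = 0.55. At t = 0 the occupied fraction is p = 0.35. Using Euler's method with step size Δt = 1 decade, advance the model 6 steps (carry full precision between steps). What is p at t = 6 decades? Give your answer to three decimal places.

Update rule: p ← p + [c·p·(h−p) − e·p]·Δt with Δt = 1.
t = 1: p = 0.35000 + (+0.03150) = 0.38150
t = 2: p = 0.38150 + (+0.02532) = 0.40682
t = 3: p = 0.40682 + (+0.01928) = 0.42610
t = 4: p = 0.42610 + (+0.01403) = 0.44013
t = 5: p = 0.44013 + (+0.00986) = 0.44999
t = 6: p = 0.44999 + (+0.00675) = 0.45674

0.457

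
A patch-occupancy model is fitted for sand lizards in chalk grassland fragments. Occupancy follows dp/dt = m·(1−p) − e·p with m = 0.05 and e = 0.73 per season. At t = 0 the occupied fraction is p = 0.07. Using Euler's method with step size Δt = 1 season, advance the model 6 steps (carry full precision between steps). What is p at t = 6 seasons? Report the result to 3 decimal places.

0.064

Update rule: p ← p + [m·(1−p) − e·p]·Δt with Δt = 1.
p: 0.07000 → 0.06540  (Δp = -0.00460)
p: 0.06540 → 0.06439  (Δp = -0.00101)
p: 0.06439 → 0.06417  (Δp = -0.00022)
p: 0.06417 → 0.06412  (Δp = -0.00005)
p: 0.06412 → 0.06411  (Δp = -0.00001)
p: 0.06411 → 0.06410  (Δp = -0.00000)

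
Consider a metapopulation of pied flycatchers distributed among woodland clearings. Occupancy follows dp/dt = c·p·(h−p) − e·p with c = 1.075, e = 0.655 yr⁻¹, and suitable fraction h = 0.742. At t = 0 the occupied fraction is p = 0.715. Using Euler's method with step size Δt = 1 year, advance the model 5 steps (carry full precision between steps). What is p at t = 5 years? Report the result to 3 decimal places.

Update rule: p ← p + [c·p·(h−p) − e·p]·Δt with Δt = 1.
step 1: Δp = -0.44757, p = 0.26743
step 2: Δp = -0.03873, p = 0.22869
step 3: Δp = -0.02360, p = 0.20509
step 4: Δp = -0.01596, p = 0.18913
step 5: Δp = -0.01147, p = 0.17766

0.178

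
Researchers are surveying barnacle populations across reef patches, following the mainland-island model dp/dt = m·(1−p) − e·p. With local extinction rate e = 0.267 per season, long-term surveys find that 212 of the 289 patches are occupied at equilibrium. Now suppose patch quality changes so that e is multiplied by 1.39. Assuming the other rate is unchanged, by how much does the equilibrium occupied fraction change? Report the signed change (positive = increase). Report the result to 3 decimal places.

Observed p* = 212/289 = 0.73356.
Balance m(1−p*) = e·p* gives m = e·p*/(1−p*) = 0.267×0.73356/0.26644 = 0.73510.
New p* = m/(m+e) = 0.73510/(0.73510+0.37113) = 0.66451.
Δp* = 0.66451 − 0.73356 = -0.06905.

-0.069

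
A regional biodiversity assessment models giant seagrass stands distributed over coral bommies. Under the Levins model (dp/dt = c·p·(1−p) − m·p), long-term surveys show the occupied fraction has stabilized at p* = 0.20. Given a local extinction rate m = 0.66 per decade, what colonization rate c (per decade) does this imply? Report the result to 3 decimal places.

0.825

At equilibrium c(1−p*) = m, so c = m/(1−p*).
c = 0.66/(1 − 0.20) = 0.66/0.8000 = 0.8250.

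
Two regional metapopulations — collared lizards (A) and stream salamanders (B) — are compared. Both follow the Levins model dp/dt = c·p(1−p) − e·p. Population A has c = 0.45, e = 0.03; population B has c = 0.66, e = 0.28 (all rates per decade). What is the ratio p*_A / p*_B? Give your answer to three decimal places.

1.621

A: p*_A = 1 − 0.03/0.45 = 0.9333.
B: p*_B = 1 − 0.28/0.66 = 0.5758.
p*_A / p*_B = 0.9333/0.5758 = 1.6211.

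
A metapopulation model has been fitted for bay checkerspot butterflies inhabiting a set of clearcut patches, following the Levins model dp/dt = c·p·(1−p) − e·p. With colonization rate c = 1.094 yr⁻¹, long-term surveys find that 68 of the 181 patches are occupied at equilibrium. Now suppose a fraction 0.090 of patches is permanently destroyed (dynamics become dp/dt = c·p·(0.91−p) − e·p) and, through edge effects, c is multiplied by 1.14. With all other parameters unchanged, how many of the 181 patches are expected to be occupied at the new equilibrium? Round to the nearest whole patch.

66

Observed p* = 68/181 = 0.37569.
Balance c(1−p*) = e gives e = 1.094×(1 − 0.37569) = 0.68300.
New p* = 0.91 − e/c = 0.91 − 0.68300/1.24716 = 0.36236.
Expected occupied = 181 × 0.36236 = 65.59 ≈ 66.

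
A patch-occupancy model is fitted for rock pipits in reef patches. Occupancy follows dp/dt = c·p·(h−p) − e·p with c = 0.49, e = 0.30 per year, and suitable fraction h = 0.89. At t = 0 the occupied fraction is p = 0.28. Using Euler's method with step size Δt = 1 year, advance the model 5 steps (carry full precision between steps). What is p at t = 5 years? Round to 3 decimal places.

Update rule: p ← p + [c·p·(h−p) − e·p]·Δt with Δt = 1.
  1  |  dp/dt·Δt = -0.000308  |  p_1 = 0.279692
  2  |  dp/dt·Δt = -0.000265  |  p_2 = 0.279427
  3  |  dp/dt·Δt = -0.000229  |  p_3 = 0.279198
  4  |  dp/dt·Δt = -0.000197  |  p_4 = 0.279000
  5  |  dp/dt·Δt = -0.000170  |  p_5 = 0.278830

0.279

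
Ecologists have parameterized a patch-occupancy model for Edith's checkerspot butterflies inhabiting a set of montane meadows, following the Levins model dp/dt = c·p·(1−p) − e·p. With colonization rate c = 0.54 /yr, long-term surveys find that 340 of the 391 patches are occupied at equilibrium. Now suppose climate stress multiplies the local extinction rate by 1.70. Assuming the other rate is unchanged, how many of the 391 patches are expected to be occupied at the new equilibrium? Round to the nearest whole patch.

304

Observed p* = 340/391 = 0.86957.
Balance c(1−p*) = e gives e = 0.54×(1 − 0.86957) = 0.07043.
New p* = 1 − e/c = 1 − 0.11973/0.54000 = 0.77828.
Expected occupied = 391 × 0.77828 = 304.31 ≈ 304.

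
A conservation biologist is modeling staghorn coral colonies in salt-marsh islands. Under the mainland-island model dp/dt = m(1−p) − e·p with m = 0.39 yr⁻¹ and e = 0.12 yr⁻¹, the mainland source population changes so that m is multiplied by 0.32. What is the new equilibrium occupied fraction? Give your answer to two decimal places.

Before: p* = 0.39/(0.39+0.12) = 0.7647.
After: m = 0.1248, e = 0.12; p* = 0.1248/0.2448 = 0.5098.

0.51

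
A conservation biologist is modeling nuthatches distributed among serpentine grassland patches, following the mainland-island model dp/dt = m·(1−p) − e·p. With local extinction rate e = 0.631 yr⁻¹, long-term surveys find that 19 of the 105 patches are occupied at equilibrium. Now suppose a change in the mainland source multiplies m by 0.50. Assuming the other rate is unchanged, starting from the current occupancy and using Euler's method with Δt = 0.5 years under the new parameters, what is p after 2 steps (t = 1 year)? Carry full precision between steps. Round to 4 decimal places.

0.1339

Observed p* = 19/105 = 0.18095.
Balance m(1−p*) = e·p* gives m = e·p*/(1−p*) = 0.631×0.18095/0.81905 = 0.13941.
Starting from p₀ = 0.18095; update p ← p + (dp/dt)·Δt with the new parameters.
t = 0.5: p = 0.18095 + (-0.02855) = 0.15241
t = 1: p = 0.15241 + (-0.01854) = 0.13386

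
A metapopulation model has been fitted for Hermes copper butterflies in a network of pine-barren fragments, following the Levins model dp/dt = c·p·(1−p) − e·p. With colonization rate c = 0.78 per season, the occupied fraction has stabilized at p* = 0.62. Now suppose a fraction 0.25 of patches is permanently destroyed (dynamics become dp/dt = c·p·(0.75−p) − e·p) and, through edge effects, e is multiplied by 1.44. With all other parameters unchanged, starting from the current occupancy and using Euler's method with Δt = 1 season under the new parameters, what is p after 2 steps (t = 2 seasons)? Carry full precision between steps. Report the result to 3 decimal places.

Balance c(1−p*) = e gives e = 0.78×(1 − 0.62000) = 0.29640.
Starting from p₀ = 0.62000; update p ← p + (dp/dt)·Δt with the new parameters.
t = 1: p = 0.62000 + (-0.20176) = 0.41824
t = 2: p = 0.41824 + (-0.07028) = 0.34796

0.348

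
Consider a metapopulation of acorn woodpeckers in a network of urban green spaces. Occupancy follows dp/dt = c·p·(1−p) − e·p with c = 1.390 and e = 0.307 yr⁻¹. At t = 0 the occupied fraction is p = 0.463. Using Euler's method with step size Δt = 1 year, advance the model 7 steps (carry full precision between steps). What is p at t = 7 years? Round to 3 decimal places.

0.779

Update rule: p ← p + [c·p·(1−p) − e·p]·Δt with Δt = 1.
p: 0.46300 → 0.66646  (Δp = +0.20346)
p: 0.66646 → 0.77084  (Δp = +0.10438)
p: 0.77084 → 0.77973  (Δp = +0.00889)
p: 0.77973 → 0.77909  (Δp = -0.00064)
p: 0.77909 → 0.77914  (Δp = +0.00005)
p: 0.77914 → 0.77914  (Δp = -0.00000)
p: 0.77914 → 0.77914  (Δp = +0.00000)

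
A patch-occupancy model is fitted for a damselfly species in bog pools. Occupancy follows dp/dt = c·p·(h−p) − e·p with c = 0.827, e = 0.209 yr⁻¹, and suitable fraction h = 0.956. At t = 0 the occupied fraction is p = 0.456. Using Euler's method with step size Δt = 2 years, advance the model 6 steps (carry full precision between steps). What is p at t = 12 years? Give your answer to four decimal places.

0.7033

Update rule: p ← p + [c·p·(h−p) − e·p]·Δt with Δt = 2.
  1  |  dp/dt·Δt = +0.186504  |  p_1 = 0.642504
  2  |  dp/dt·Δt = +0.064586  |  p_2 = 0.707090
  3  |  dp/dt·Δt = -0.004457  |  p_3 = 0.702633
  4  |  dp/dt·Δt = +0.000751  |  p_4 = 0.703384
  5  |  dp/dt·Δt = -0.000122  |  p_5 = 0.703262
  6  |  dp/dt·Δt = +0.000020  |  p_6 = 0.703282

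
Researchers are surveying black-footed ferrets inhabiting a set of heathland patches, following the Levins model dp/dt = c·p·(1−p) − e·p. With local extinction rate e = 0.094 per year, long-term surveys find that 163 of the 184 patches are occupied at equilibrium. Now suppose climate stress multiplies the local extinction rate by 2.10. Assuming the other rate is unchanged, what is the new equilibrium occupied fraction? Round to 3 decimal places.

0.760

Observed p* = 163/184 = 0.88587.
Balance c(1−p*) = e gives c = e/(1 − 0.88587) = 0.094/0.11413 = 0.82362.
New p* = 1 − e/c = 1 − 0.19740/0.82362 = 0.76033.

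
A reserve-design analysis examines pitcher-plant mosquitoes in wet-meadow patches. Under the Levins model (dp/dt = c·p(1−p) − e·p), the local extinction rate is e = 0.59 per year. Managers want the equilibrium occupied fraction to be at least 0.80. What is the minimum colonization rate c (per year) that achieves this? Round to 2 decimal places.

p* = 1 − e/c ≥ 0.80 requires e/c ≤ 0.2000, i.e. c ≥ e/0.2000.
c_min = 0.59/0.2000 = 2.9500.

2.95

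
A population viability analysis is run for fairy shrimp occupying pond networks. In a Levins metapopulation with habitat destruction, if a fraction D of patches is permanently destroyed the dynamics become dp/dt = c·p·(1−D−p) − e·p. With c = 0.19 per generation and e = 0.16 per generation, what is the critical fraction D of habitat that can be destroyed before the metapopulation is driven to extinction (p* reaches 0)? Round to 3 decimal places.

0.158

The nontrivial equilibrium is p* = (1−D) − e/c; extinction occurs when this hits zero.
So D_crit = 1 − e/c = 1 − 0.16/0.19 = 1 − 0.8421 = 0.1579.
Note this equals the original equilibrium occupancy — the Levins extinction-debt result.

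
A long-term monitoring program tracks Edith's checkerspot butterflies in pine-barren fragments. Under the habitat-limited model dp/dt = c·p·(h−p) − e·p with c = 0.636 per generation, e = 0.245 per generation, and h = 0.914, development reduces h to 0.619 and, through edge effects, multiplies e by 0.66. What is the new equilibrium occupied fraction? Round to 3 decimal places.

Before: p* = h − e/c = 0.914 − 0.245/0.636 = 0.914 − 0.3852 = 0.5288.
After: c = 0.636, e = 0.1617, h = 0.619; p* = 0.619 − 0.1617/0.636 = 0.3648.

0.365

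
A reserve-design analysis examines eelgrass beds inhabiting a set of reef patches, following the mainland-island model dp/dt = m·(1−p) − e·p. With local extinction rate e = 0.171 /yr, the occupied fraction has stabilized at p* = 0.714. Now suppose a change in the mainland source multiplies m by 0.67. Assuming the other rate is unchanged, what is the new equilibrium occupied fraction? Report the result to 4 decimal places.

Balance m(1−p*) = e·p* gives m = e·p*/(1−p*) = 0.171×0.71400/0.28600 = 0.42690.
New p* = m/(m+e) = 0.28602/(0.28602+0.17100) = 0.62584.

0.6258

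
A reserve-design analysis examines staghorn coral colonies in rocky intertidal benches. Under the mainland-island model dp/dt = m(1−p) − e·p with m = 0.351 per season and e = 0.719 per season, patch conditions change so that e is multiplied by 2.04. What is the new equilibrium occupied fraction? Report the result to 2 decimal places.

Before: p* = 0.351/(0.351+0.719) = 0.3280.
After: m = 0.351, e = 1.46676; p* = 0.351/1.8178 = 0.1931.

0.19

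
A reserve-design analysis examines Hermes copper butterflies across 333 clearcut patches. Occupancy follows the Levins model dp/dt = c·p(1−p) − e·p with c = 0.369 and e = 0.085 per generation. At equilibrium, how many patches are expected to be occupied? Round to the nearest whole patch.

256

p* = 1 − e/c = 1 − 0.085/0.369 = 0.7696.
Expected occupied patches = N × p* = 333 × 0.7696 = 256.29 ≈ 256.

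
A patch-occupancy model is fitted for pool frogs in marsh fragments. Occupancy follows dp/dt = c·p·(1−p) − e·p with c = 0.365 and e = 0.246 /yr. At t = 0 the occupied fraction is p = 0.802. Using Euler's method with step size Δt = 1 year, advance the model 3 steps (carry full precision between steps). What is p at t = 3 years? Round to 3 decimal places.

0.527

Update rule: p ← p + [c·p·(1−p) − e·p]·Δt with Δt = 1.
t = 1: p = 0.80200 + (-0.13933) = 0.66267
t = 2: p = 0.66267 + (-0.08142) = 0.58124
t = 3: p = 0.58124 + (-0.05415) = 0.52710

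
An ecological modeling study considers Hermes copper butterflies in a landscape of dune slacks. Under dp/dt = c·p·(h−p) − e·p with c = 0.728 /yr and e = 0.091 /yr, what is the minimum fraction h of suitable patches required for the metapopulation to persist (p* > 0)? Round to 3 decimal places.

p* = h − e/c is positive only when h > e/c.
h_min = e/c = 0.091/0.728 = 0.1250.

0.125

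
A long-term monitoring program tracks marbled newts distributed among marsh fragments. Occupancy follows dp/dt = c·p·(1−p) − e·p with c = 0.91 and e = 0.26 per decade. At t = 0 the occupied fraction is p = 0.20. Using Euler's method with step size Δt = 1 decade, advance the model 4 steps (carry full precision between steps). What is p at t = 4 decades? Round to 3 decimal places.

0.612

Update rule: p ← p + [c·p·(1−p) − e·p]·Δt with Δt = 1.
t = 1: p = 0.20000 + (+0.09360) = 0.29360
t = 2: p = 0.29360 + (+0.11240) = 0.40600
t = 3: p = 0.40600 + (+0.11390) = 0.51990
t = 4: p = 0.51990 + (+0.09197) = 0.61186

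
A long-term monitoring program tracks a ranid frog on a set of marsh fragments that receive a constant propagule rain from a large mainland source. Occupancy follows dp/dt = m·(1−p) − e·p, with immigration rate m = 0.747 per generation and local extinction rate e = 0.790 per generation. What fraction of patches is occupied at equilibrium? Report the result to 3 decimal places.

0.486

At equilibrium the propagule rain into empty patches balances local extinction: m(1−p*) = e·p*.
p* = m/(m+e) = 0.747/(0.747+0.790) = 0.747/1.5370 = 0.4860.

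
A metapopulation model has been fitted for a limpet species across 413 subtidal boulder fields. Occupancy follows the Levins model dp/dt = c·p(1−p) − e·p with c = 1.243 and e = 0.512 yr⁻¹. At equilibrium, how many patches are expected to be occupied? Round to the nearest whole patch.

p* = 1 − e/c = 1 − 0.512/1.243 = 0.5881.
Expected occupied patches = N × p* = 413 × 0.5881 = 242.88 ≈ 243.

243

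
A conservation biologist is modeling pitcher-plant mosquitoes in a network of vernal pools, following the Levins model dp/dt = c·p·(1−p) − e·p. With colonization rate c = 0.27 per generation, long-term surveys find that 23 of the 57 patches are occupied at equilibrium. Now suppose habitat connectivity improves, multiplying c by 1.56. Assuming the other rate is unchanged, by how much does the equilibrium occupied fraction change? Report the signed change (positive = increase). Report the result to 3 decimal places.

Observed p* = 23/57 = 0.40351.
Balance c(1−p*) = e gives e = 0.27×(1 − 0.40351) = 0.16105.
New p* = 1 − e/c = 1 − 0.16105/0.42120 = 0.61764.
Δp* = 0.61764 − 0.40351 = +0.21413.

0.214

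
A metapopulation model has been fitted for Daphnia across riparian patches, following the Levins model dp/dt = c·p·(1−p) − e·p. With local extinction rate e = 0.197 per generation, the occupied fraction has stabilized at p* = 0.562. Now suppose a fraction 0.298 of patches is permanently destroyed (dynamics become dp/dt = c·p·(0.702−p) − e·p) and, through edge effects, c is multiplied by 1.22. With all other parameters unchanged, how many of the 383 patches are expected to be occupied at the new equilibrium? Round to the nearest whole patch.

Balance c(1−p*) = e gives c = e/(1 − 0.56200) = 0.197/0.43800 = 0.44977.
New p* = 0.702 − e/c = 0.702 − 0.19700/0.54872 = 0.34298.
Expected occupied = 383 × 0.34298 = 131.36 ≈ 131.

131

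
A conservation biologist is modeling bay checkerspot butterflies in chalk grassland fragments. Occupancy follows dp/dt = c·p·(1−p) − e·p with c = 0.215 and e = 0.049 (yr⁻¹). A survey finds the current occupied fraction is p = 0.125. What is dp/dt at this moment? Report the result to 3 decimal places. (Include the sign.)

Colonization term: c·p·(1−p) = 0.215×0.125×0.8750 = 0.02352.
Extinction term: e·p = 0.00613.
dp/dt = 0.02352 − 0.00613 = 0.01739.

0.017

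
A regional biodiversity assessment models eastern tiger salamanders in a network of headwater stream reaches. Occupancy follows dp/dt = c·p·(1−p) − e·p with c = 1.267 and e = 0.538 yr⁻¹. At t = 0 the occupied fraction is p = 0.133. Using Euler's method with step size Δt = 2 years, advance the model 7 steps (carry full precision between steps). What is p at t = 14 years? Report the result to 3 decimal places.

0.576

Update rule: p ← p + [c·p·(1−p) − e·p]·Δt with Δt = 2.
p: 0.13300 → 0.28209  (Δp = +0.14909)
p: 0.28209 → 0.49173  (Δp = +0.20964)
p: 0.49173 → 0.59596  (Δp = +0.10422)
p: 0.59596 → 0.56488  (Δp = -0.03108)
p: 0.56488 → 0.57990  (Δp = +0.01503)
p: 0.57990 → 0.57325  (Δp = -0.00666)
p: 0.57325 → 0.57634  (Δp = +0.00309)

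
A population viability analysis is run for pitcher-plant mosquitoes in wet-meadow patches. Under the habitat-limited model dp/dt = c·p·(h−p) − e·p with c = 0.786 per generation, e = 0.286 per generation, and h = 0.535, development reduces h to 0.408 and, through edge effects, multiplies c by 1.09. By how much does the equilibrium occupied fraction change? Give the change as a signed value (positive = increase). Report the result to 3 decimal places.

Before: p* = h − e/c = 0.535 − 0.286/0.786 = 0.535 − 0.3639 = 0.1711.
After: c = 0.85674, e = 0.286, h = 0.408; p* = 0.408 − 0.286/0.85674 = 0.0742.
Δp* = 0.0742 − 0.1711 = -0.0970.

-0.097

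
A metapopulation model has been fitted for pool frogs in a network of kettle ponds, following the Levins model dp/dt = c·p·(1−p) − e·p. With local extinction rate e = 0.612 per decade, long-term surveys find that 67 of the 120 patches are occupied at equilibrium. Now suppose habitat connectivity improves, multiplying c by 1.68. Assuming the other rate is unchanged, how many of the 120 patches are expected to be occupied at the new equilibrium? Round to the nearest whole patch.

Observed p* = 67/120 = 0.55833.
Balance c(1−p*) = e gives c = e/(1 − 0.55833) = 0.612/0.44167 = 1.38565.
New p* = 1 − e/c = 1 − 0.61200/2.32789 = 0.73710.
Expected occupied = 120 × 0.73710 = 88.45 ≈ 88.

88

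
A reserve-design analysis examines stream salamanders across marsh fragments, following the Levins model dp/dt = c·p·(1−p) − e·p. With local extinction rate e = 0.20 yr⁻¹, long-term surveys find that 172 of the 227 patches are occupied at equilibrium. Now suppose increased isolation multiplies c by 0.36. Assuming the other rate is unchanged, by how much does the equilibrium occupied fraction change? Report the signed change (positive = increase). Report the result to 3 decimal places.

Observed p* = 172/227 = 0.75771.
Balance c(1−p*) = e gives c = e/(1 − 0.75771) = 0.20/0.24229 = 0.82546.
New p* = 1 − e/c = 1 − 0.20000/0.29717 = 0.32698.
Δp* = 0.32698 − 0.75771 = -0.43073.

-0.431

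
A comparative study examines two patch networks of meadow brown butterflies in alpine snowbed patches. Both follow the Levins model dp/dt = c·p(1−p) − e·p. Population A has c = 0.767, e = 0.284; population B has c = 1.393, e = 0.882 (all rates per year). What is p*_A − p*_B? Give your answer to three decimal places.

A: p*_A = 1 − 0.284/0.767 = 0.6297.
B: p*_B = 1 − 0.882/1.393 = 0.3668.
p*_A − p*_B = 0.6297 − 0.3668 = 0.2629.

0.263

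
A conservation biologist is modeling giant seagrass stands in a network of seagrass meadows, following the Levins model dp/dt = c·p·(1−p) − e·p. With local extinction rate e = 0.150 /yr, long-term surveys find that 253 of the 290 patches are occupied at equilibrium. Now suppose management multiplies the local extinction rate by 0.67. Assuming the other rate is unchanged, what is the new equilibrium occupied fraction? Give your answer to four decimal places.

Observed p* = 253/290 = 0.87241.
Balance c(1−p*) = e gives c = e/(1 − 0.87241) = 0.150/0.12759 = 1.17564.
New p* = 1 − e/c = 1 − 0.10050/1.17564 = 0.91451.

0.9145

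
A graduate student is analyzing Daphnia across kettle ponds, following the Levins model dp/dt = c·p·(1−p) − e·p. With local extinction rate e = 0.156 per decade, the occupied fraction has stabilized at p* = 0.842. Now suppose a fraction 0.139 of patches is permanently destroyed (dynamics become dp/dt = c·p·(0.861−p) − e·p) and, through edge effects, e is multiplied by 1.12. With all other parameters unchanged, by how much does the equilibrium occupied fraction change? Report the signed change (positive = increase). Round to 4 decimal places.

Balance c(1−p*) = e gives c = e/(1 − 0.84200) = 0.156/0.15800 = 0.98734.
New p* = 0.861 − e/c = 0.861 − 0.17472/0.98734 = 0.68404.
Δp* = 0.68404 − 0.84200 = -0.15796.

-0.1580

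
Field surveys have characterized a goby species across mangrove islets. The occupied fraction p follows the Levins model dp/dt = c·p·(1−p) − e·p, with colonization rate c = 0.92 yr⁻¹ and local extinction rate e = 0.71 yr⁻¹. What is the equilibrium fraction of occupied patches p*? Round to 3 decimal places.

0.228

Setting dp/dt = 0 and dividing through by p* gives c·(1−p*) = e.
So p* = 1 − e/c = 1 − 0.71/0.92 = 1 − 0.7717 = 0.2283.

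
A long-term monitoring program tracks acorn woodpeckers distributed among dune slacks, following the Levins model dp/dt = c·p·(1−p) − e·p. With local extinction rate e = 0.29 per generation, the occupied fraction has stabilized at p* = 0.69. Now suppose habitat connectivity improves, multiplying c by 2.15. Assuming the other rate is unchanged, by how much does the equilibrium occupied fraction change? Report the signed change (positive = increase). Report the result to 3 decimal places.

Balance c(1−p*) = e gives c = e/(1 − 0.69000) = 0.29/0.31000 = 0.93548.
New p* = 1 − e/c = 1 − 0.29000/2.01128 = 0.85581.
Δp* = 0.85581 − 0.69000 = +0.16581.

0.166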